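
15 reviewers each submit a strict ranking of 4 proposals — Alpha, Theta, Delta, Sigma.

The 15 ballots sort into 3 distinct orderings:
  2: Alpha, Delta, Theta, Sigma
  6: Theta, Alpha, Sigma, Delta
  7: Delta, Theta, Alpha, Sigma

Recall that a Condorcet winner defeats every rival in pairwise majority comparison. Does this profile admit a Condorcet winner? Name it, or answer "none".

none

Pairwise majorities:
Alpha vs Theta: Theta wins 13–2.
Alpha vs Delta: Alpha, 8–7.
Alpha vs Sigma: Alpha, 15–0.
Theta–Delta: Delta 9–6.
Theta vs Sigma: Theta, 15–0.
Delta vs Sigma: Delta, 9–6.
No project is unbeaten: Alpha loses to Theta; Theta loses to Delta; Delta loses to Alpha; Sigma loses to Alpha. In particular Alpha beats Delta beats Theta beats Alpha is a majority cycle — no Condorcet winner exists.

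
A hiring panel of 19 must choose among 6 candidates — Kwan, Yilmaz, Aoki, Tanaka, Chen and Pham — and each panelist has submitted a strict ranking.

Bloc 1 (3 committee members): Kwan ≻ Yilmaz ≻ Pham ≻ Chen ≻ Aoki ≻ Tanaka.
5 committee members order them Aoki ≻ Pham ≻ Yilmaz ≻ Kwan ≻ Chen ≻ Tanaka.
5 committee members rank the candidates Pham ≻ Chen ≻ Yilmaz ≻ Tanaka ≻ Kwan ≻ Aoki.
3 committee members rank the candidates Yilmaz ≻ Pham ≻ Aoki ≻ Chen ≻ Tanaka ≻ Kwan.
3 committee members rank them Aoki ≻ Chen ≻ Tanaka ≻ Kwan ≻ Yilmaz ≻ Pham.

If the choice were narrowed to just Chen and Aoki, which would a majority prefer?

Aoki

Ballots ranking Chen above Aoki: 3 + 5 = 8.
Ballots ranking Aoki above Chen: 19 − 8 = 11.
Aoki wins the head-to-head 11–8.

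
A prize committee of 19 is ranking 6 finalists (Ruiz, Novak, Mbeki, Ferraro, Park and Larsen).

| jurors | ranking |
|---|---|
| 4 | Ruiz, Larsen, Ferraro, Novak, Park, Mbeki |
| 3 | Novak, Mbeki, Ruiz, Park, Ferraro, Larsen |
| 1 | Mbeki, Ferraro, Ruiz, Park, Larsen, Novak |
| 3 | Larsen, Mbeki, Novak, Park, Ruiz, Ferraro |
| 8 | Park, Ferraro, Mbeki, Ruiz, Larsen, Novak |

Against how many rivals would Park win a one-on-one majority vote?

4

Park against each rival (19 jurors):
Park–Ruiz: Park 11–8.
Park vs Novak: Novak wins 10–9.
Park–Mbeki: Park 12–7.
Park vs Ferraro: Park is ranked higher on 3+3+8 = 14 ballots, Ferraro on 5. Park wins 14–5.
Park–Larsen: Park 12–7.
Park beats Ruiz, Mbeki, Ferraro, Larsen; loses to Novak — 4 pairwise wins.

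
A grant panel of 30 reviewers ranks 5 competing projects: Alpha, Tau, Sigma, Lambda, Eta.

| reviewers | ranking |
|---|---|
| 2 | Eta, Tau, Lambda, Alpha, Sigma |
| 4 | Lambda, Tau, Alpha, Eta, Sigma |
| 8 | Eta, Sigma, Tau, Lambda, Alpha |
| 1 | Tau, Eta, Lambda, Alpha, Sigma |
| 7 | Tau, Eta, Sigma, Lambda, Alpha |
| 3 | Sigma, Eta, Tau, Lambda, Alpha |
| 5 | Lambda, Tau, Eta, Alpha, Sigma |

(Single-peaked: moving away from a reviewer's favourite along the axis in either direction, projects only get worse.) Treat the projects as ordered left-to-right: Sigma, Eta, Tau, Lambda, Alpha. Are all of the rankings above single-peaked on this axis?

Axis positions: Sigma=1, Eta=2, Tau=3, Lambda=4, Alpha=5.
Faction 1 (peak Eta at position 2): ranking walks positions 2-3-4-5-1, expanding outward from the peak — single-peaked.
Faction 2 (peak Lambda at position 4): ranking walks positions 4-3-5-2-1, expanding outward from the peak — single-peaked.
Faction 3 (peak Eta at position 2): ranking walks positions 2-1-3-4-5, expanding outward from the peak — single-peaked.
Faction 4 (peak Tau at position 3): ranking walks positions 3-2-4-5-1, expanding outward from the peak — single-peaked.
Faction 5 (peak Tau at position 3): ranking walks positions 3-2-1-4-5, expanding outward from the peak — single-peaked.
Faction 6 (peak Sigma at position 1): ranking walks positions 1-2-3-4-5, expanding outward from the peak — single-peaked.
Faction 7 (peak Lambda at position 4): ranking walks positions 4-3-2-5-1, expanding outward from the peak — single-peaked.
Every ranking is single-peaked on this axis.

yes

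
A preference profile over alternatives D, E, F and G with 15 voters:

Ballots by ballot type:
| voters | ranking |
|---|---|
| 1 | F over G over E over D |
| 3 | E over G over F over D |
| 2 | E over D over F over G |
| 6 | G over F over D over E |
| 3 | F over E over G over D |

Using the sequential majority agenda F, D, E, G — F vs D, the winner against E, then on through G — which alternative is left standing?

Round 1: F vs D — 13–2, F advances.
Round 2: F vs E — 10–5, F advances.
Round 3: F vs G — 6–9, G advances.
The agenda winner is G.

G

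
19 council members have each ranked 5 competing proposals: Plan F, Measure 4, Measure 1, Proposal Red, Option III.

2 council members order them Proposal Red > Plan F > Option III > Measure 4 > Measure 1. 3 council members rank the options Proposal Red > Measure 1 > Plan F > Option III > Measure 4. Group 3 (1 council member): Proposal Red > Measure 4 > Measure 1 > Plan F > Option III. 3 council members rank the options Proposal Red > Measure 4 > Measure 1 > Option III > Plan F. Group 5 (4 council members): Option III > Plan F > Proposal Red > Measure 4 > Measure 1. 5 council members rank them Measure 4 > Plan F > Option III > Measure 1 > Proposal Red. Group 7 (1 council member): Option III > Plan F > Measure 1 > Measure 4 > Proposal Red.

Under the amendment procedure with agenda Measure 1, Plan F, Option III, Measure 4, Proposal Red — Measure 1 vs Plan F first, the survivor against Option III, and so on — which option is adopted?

Round 1: Measure 1 vs Plan F — 7–12, Plan F advances.
Round 2: Plan F vs Option III — 11–8, Plan F advances.
Round 3: Plan F vs Measure 4 — 10–9, Plan F advances.
Round 4: Plan F vs Proposal Red — 10–9, Plan F advances.
The agenda winner is Plan F.

Plan F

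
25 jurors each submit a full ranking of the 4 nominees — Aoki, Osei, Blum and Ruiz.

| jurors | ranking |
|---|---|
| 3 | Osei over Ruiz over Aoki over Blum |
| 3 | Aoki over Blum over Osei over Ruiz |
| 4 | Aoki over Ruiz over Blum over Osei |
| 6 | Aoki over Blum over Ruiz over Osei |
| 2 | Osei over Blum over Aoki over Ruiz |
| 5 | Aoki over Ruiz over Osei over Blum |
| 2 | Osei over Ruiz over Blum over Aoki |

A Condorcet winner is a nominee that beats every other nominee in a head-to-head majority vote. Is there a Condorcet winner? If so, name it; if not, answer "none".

Aoki

Head-to-head results (25 jurors):
Aoki vs Osei: Aoki preferred on 3+4+6+5 = 18 ballots; Aoki wins 18–7.
Aoki vs Blum: 21 to 4, Aoki.
Aoki–Ruiz: Aoki 20–5.
Osei vs Blum: 12 to 13, Blum.
Osei vs Ruiz: Ruiz wins 15–10.
Blum vs Ruiz: Blum is ranked higher on 3+6+2 = 11 ballots, Ruiz on 14. Ruiz wins 14–11.
Aoki beats each of Osei, Blum, Ruiz — Aoki is the Condorcet winner.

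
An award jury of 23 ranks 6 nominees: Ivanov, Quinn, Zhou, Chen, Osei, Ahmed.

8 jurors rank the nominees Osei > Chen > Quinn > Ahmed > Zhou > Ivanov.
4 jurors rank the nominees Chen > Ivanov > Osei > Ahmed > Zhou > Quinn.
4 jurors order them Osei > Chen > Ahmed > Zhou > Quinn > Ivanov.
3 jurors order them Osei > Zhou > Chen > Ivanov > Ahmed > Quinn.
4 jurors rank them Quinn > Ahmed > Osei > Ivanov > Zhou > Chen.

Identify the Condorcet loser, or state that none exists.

Head-to-head results (23 jurors):
Ivanov vs Quinn: 4+3 = 7 for Ivanov, 16 for Quinn — Quinn by 16–7.
Ivanov vs Zhou: 8 to 15, Zhou.
Ivanov vs Chen: 4 for Ivanov, 19 for Chen — Chen by 19–4.
Ivanov vs Osei: Osei wins 19–4.
Ivanov vs Ahmed: Ivanov is ranked higher on 4+3 = 7 ballots, Ahmed on 16. Ahmed wins 16–7.
Quinn vs Zhou: Quinn wins 12–11.
Quinn–Chen: Chen 19–4.
Quinn vs Osei: 4 to 19, Osei.
Quinn vs Ahmed: 12 to 11, Quinn.
Zhou–Chen: Chen 16–7.
Zhou vs Osei: Zhou is ranked higher on 0 ballots, Osei on 23. Osei wins 23–0.
Zhou vs Ahmed: Zhou is ranked higher on 3 ballots, Ahmed on 20. Ahmed wins 20–3.
Chen–Osei: Osei 19–4.
Chen vs Ahmed: Chen preferred on 8+4+4+3 = 19 ballots; Chen wins 19–4.
Osei vs Ahmed: Osei is ranked higher on 8+4+4+3 = 19 ballots, Ahmed on 4. Osei wins 19–4.
Only Ivanov has no wins; Ivanov is the Condorcet loser.

Ivanov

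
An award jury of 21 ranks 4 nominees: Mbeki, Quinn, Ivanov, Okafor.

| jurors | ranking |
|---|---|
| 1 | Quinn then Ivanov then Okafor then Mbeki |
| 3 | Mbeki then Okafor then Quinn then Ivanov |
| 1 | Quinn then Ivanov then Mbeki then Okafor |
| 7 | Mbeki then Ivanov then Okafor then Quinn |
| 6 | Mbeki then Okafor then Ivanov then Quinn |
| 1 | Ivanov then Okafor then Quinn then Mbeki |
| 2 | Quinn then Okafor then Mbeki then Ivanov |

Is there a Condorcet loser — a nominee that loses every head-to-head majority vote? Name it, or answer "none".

Pairwise majorities:
Mbeki vs Quinn: Mbeki wins 16–5.
Mbeki vs Ivanov: 3+7+6+2 = 18 for Mbeki, 3 for Ivanov — Mbeki by 18–3.
Mbeki vs Okafor: Mbeki, 17–4.
Quinn vs Ivanov: Ivanov wins 14–7.
Quinn vs Okafor: Okafor wins 17–4.
Ivanov vs Okafor: Ivanov is ranked higher on 1+1+7+1 = 10 ballots, Okafor on 11. Okafor wins 11–10.
Quinn is beaten in every head-to-head and is the Condorcet loser.

Quinn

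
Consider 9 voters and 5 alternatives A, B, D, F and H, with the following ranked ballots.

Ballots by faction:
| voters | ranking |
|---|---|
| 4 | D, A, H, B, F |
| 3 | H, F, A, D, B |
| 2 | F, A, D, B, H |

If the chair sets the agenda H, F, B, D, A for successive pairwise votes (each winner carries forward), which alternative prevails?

Round 1: H vs F — 7–2, H advances.
Round 2: H vs B — 7–2, H advances.
Round 3: H vs D — 3–6, D advances.
Round 4: D vs A — 4–5, A advances.
The agenda winner is A.

A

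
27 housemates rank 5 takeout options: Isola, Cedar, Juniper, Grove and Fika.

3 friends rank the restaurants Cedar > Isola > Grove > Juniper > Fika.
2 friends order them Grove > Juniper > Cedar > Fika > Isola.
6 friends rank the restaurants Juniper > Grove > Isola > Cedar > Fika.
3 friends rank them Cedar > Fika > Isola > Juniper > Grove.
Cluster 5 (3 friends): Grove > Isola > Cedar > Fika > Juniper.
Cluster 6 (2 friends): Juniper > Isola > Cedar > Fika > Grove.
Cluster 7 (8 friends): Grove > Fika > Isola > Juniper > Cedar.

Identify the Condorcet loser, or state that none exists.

none

Pairwise majorities:
Isola vs Cedar: Isola, 19–8.
Isola vs Juniper: Isola, 17–10.
Isola vs Grove: Grove, 19–8.
Isola vs Fika: Isola preferred on 3+6+3+2 = 14 ballots; Isola wins 14–13.
Cedar vs Juniper: 3+3+3 = 9 for Cedar, 18 for Juniper — Juniper by 18–9.
Cedar vs Grove: Grove, 19–8.
Cedar–Fika: Cedar 19–8.
Juniper vs Grove: 6+3+2 = 11 for Juniper, 16 for Grove — Grove by 16–11.
Juniper vs Fika: Fika, 14–13.
Grove–Fika: Grove 22–5.
Every restaurant wins at least one matchup (Isola beats Cedar; Cedar beats Fika; Juniper beats Cedar; Grove beats Isola; Fika beats Juniper), so there is no Condorcet loser.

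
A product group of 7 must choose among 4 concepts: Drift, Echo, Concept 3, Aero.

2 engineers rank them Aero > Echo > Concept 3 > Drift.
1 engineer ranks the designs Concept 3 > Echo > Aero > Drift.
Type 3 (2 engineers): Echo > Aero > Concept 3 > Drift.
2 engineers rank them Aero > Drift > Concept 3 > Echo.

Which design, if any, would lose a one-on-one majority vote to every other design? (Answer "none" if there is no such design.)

Drift

Head-to-head results (7 engineers):
Drift–Echo: Echo 5–2.
Drift–Concept 3: Concept 3 5–2.
Drift–Aero: Aero 7–0.
Echo–Concept 3: Echo 4–3.
Echo vs Aero: Echo preferred on 1+2 = 3 ballots; Aero wins 4–3.
Concept 3 vs Aero: Concept 3 is ranked higher on 1 ballot, Aero on 6. Aero wins 6–1.
Drift loses to every other design — it is the Condorcet loser.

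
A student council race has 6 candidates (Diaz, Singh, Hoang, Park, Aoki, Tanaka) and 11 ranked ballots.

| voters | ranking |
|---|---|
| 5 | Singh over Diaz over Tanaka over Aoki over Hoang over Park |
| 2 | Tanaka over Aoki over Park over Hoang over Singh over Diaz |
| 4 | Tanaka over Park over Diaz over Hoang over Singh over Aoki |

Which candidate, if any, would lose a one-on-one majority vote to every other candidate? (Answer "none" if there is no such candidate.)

none

Head-to-head results (11 voters):
Diaz vs Singh: Diaz is ranked higher on 4 ballots, Singh on 7. Singh wins 7–4.
Diaz vs Hoang: 5+4 = 9 for Diaz, 2 for Hoang — Diaz by 9–2.
Diaz vs Park: Park wins 6–5.
Diaz vs Aoki: 5+4 = 9 for Diaz, 2 for Aoki — Diaz by 9–2.
Diaz vs Tanaka: Tanaka, 6–5.
Singh vs Hoang: Hoang, 6–5.
Singh vs Park: Park wins 6–5.
Singh vs Aoki: 9 to 2, Singh.
Singh vs Tanaka: Tanaka, 6–5.
Hoang–Park: Park 6–5.
Hoang–Aoki: Aoki 7–4.
Hoang vs Tanaka: Hoang is ranked higher on 0 ballots, Tanaka on 11. Tanaka wins 11–0.
Park vs Aoki: 4 for Park, 7 for Aoki — Aoki by 7–4.
Park vs Tanaka: Tanaka wins 11–0.
Aoki–Tanaka: Tanaka 11–0.
Every candidate wins at least one matchup (Diaz beats Hoang; Singh beats Diaz; Hoang beats Singh; Park beats Diaz; Aoki beats Hoang; Tanaka beats Diaz), so there is no Condorcet loser.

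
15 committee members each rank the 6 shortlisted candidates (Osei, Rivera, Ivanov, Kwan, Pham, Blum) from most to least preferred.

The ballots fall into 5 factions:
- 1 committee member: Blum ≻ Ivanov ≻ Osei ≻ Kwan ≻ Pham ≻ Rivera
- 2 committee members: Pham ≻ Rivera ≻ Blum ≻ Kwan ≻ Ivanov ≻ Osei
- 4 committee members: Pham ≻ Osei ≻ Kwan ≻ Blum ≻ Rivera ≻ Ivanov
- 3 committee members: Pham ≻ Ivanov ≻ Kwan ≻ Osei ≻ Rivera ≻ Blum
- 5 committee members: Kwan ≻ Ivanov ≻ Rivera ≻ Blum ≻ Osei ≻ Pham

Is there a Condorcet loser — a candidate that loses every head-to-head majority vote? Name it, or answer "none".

none

Pairwise majorities:
Osei vs Rivera: Osei, 8–7.
Osei–Ivanov: Ivanov 11–4.
Osei vs Kwan: 5 to 10, Kwan.
Osei vs Pham: 1+5 = 6 for Osei, 9 for Pham — Pham by 9–6.
Osei vs Blum: Blum wins 8–7.
Rivera–Ivanov: Ivanov 9–6.
Rivera–Kwan: Kwan 13–2.
Rivera vs Pham: Pham, 10–5.
Rivera vs Blum: 10 to 5, Rivera.
Ivanov vs Kwan: Kwan wins 11–4.
Ivanov vs Pham: 6 to 9, Pham.
Ivanov vs Blum: 8 to 7, Ivanov.
Kwan vs Pham: Kwan preferred on 1+5 = 6 ballots; Pham wins 9–6.
Kwan vs Blum: 4+3+5 = 12 for Kwan, 3 for Blum — Kwan by 12–3.
Pham vs Blum: Pham is ranked higher on 2+4+3 = 9 ballots, Blum on 6. Pham wins 9–6.
Every candidate wins at least one matchup (Osei beats Rivera; Rivera beats Blum; Ivanov beats Osei; Kwan beats Osei; Pham beats Osei; Blum beats Osei), so there is no Condorcet loser.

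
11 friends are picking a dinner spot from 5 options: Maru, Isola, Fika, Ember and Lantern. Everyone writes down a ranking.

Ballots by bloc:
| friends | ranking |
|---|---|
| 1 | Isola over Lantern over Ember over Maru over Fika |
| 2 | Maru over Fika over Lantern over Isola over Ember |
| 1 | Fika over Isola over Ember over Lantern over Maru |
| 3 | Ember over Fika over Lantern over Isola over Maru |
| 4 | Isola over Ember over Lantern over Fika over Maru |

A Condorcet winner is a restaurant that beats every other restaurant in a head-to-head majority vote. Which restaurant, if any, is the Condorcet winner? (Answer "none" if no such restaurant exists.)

Check each pair by majority over 11 ballots:
Maru–Isola: Isola 9–2.
Maru vs Fika: Fika, 8–3.
Maru–Ember: Ember 9–2.
Maru vs Lantern: Lantern, 9–2.
Isola vs Fika: Fika, 6–5.
Isola vs Ember: Isola, 8–3.
Isola vs Lantern: Isola wins 6–5.
Fika vs Ember: Ember, 8–3.
Fika–Lantern: Fika 6–5.
Ember–Lantern: Ember 8–3.
Each restaurant drops at least one matchup (Maru loses to Isola; Isola loses to Fika; Fika loses to Ember; Ember loses to Isola; Lantern loses to Isola); the cycle Isola > Ember > Fika > Isola rules out a Condorcet winner.

none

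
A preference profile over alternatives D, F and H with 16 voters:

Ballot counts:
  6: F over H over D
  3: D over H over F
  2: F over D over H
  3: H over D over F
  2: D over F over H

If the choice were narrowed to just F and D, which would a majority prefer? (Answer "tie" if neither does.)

Ballots ranking F above D: 6 + 2 = 8.
Ballots ranking D above F: 16 − 8 = 8.
8–8: the pair ties.

tie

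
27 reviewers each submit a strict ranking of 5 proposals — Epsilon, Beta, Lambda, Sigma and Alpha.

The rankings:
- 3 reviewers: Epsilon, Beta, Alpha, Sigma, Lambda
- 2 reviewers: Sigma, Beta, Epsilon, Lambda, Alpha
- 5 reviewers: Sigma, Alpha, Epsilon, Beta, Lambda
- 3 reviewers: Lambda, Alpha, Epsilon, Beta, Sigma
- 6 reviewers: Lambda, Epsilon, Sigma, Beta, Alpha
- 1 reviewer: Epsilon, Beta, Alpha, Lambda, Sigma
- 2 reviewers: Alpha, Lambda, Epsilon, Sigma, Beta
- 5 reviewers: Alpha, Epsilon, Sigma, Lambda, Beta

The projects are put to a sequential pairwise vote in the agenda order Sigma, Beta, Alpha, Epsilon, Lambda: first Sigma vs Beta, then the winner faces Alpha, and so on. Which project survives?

Alpha

Round 1: Sigma vs Beta — 20–7, Sigma advances.
Round 2: Sigma vs Alpha — 13–14, Alpha advances.
Round 3: Alpha vs Epsilon — 15–12, Alpha advances.
Round 4: Alpha vs Lambda — 16–11, Alpha advances.
Alpha survives the agenda.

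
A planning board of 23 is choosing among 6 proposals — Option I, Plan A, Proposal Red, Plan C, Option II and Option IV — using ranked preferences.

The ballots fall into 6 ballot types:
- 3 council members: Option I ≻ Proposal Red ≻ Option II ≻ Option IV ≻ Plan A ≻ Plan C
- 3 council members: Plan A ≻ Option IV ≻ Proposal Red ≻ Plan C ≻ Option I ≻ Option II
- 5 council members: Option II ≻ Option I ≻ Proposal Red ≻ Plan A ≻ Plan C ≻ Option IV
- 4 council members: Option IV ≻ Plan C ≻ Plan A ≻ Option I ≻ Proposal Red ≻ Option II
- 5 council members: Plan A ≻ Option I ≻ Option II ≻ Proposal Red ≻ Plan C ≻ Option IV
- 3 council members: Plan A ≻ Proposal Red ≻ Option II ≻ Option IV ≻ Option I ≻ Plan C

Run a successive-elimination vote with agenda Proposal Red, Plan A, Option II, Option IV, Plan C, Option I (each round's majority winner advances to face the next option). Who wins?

Plan A

Round 1: Proposal Red vs Plan A — 8–15, Plan A advances.
Round 2: Plan A vs Option II — 15–8, Plan A advances.
Round 3: Plan A vs Option IV — 16–7, Plan A advances.
Round 4: Plan A vs Plan C — 19–4, Plan A advances.
Round 5: Plan A vs Option I — 15–8, Plan A advances.
Plan A survives the agenda.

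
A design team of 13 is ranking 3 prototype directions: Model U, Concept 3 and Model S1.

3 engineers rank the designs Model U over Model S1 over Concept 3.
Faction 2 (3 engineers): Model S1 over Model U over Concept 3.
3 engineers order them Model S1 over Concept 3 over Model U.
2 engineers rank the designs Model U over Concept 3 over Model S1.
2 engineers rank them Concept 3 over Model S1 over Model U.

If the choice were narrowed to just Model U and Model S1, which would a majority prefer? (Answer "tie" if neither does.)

Model S1

Ballots ranking Model U above Model S1: 3 + 2 = 5.
Ballots ranking Model S1 above Model U: 13 − 5 = 8.
Model S1 wins the head-to-head 8–5.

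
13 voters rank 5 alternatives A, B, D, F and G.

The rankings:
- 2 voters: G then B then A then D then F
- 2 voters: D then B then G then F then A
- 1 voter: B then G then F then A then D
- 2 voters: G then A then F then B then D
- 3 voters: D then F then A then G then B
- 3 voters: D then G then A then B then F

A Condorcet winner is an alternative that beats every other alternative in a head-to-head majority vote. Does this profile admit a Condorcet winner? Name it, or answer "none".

Head-to-head results (13 voters):
A vs B: A is ranked higher on 2+3+3 = 8 ballots, B on 5. A wins 8–5.
A vs D: A is ranked higher on 2+1+2 = 5 ballots, D on 8. D wins 8–5.
A vs F: A preferred on 2+2+3 = 7 ballots; A wins 7–6.
A vs G: A is ranked higher on 3 ballots, G on 10. G wins 10–3.
B vs D: 5 to 8, D.
B vs F: B preferred on 2+2+1+3 = 8 ballots; B wins 8–5.
B vs G: 3 to 10, G.
D vs F: D is ranked higher on 2+2+3+3 = 10 ballots, F on 3. D wins 10–3.
D vs G: D is ranked higher on 2+3+3 = 8 ballots, G on 5. D wins 8–5.
F vs G: F preferred on 3 ballots; G wins 10–3.
D wins every pairwise contest, so D is the Condorcet winner.

D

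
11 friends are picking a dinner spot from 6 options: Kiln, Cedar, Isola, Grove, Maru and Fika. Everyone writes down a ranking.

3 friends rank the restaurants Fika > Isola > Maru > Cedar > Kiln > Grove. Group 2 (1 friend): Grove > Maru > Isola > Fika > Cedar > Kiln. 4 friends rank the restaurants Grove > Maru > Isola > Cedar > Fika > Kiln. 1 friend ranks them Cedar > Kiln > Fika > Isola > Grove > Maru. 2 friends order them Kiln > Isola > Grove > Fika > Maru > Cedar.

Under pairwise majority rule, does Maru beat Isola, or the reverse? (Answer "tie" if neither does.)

Ballots ranking Maru above Isola: 1 + 4 = 5.
Ballots ranking Isola above Maru: 11 − 5 = 6.
Isola wins the head-to-head 6–5.

Isola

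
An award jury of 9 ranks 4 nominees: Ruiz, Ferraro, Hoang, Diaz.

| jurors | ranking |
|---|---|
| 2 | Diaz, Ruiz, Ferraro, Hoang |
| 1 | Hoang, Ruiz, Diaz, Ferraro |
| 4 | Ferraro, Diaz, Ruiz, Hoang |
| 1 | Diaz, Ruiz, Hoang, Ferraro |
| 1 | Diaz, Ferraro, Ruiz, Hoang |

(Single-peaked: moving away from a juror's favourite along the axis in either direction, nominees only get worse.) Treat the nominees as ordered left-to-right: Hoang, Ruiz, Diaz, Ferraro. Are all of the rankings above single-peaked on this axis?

yes

Axis positions: Hoang=1, Ruiz=2, Diaz=3, Ferraro=4.
Group 1 (peak Diaz at position 3): ranking walks positions 3-2-4-1, expanding outward from the peak — single-peaked.
Group 2 (peak Hoang at position 1): ranking walks positions 1-2-3-4, expanding outward from the peak — single-peaked.
Group 3 (peak Ferraro at position 4): ranking walks positions 4-3-2-1, expanding outward from the peak — single-peaked.
Group 4 (peak Diaz at position 3): ranking walks positions 3-2-1-4, expanding outward from the peak — single-peaked.
Group 5 (peak Diaz at position 3): ranking walks positions 3-4-2-1, expanding outward from the peak — single-peaked.
Every ranking is single-peaked on this axis.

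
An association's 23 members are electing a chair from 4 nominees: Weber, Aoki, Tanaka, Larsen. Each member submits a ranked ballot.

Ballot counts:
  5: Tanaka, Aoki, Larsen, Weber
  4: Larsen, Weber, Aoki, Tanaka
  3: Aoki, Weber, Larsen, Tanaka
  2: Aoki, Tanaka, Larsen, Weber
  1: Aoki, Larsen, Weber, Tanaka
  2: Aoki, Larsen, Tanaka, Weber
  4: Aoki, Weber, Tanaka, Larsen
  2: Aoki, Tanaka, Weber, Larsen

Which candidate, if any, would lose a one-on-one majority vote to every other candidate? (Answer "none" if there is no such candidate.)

none

Head-to-head results (23 voters):
Weber vs Aoki: Weber preferred on 4 ballots; Aoki wins 19–4.
Weber vs Tanaka: Weber preferred on 4+3+1+4 = 12 ballots; Weber wins 12–11.
Weber vs Larsen: Weber preferred on 3+4+2 = 9 ballots; Larsen wins 14–9.
Aoki–Tanaka: Aoki 18–5.
Aoki–Larsen: Aoki 19–4.
Tanaka vs Larsen: 13 to 10, Tanaka.
Each candidate has at least one pairwise win (Weber beats Tanaka; Aoki beats Weber; Tanaka beats Larsen; Larsen beats Weber) — no Condorcet loser.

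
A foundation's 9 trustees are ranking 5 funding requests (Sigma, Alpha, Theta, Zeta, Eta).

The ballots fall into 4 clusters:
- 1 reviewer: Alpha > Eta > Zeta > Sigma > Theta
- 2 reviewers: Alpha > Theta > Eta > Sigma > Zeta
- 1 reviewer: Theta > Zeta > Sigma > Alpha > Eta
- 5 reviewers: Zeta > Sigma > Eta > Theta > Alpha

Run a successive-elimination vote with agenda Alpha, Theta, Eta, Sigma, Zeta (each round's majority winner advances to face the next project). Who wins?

Round 1: Alpha vs Theta — 3–6, Theta advances.
Round 2: Theta vs Eta — 3–6, Eta advances.
Round 3: Eta vs Sigma — 3–6, Sigma advances.
Round 4: Sigma vs Zeta — 2–7, Zeta advances.
The agenda winner is Zeta.

Zeta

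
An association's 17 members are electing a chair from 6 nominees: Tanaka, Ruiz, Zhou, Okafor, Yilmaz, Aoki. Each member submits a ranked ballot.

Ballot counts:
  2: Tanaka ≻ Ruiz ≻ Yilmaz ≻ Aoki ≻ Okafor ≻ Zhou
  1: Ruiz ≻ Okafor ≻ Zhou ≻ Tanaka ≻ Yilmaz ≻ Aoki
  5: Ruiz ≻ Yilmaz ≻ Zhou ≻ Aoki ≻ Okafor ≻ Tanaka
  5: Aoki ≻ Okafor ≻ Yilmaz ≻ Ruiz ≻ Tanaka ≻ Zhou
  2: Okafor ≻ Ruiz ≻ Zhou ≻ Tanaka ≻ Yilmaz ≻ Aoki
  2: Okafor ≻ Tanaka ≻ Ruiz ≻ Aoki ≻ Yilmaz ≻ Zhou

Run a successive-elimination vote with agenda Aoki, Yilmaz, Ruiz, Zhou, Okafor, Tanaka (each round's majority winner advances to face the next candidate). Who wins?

Round 1: Aoki vs Yilmaz — 7–10, Yilmaz advances.
Round 2: Yilmaz vs Ruiz — 5–12, Ruiz advances.
Round 3: Ruiz vs Zhou — 17–0, Ruiz advances.
Round 4: Ruiz vs Okafor — 8–9, Okafor advances.
Round 5: Okafor vs Tanaka — 15–2, Okafor advances.
The agenda winner is Okafor.

Okafor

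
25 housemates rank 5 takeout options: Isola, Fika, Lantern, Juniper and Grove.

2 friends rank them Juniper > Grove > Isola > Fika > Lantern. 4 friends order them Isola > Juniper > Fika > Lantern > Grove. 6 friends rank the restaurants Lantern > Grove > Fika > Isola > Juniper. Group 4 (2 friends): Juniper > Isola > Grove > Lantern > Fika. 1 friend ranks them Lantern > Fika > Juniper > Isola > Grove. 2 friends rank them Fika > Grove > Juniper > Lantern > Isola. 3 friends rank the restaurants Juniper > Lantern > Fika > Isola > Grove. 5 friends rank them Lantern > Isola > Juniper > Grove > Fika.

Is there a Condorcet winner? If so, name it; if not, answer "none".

Pairwise majorities:
Isola vs Fika: Isola is ranked higher on 2+4+2+5 = 13 ballots, Fika on 12. Isola wins 13–12.
Isola vs Lantern: 2+4+2 = 8 for Isola, 17 for Lantern — Lantern by 17–8.
Isola vs Juniper: Isola is ranked higher on 4+6+5 = 15 ballots, Juniper on 10. Isola wins 15–10.
Isola vs Grove: 15 to 10, Isola.
Fika vs Lantern: Fika preferred on 2+4+2 = 8 ballots; Lantern wins 17–8.
Fika vs Juniper: Fika preferred on 6+1+2 = 9 ballots; Juniper wins 16–9.
Fika vs Grove: 4+1+2+3 = 10 for Fika, 15 for Grove — Grove by 15–10.
Lantern vs Juniper: 12 to 13, Juniper.
Lantern vs Grove: Lantern is ranked higher on 4+6+1+3+5 = 19 ballots, Grove on 6. Lantern wins 19–6.
Juniper vs Grove: Juniper is ranked higher on 2+4+2+1+3+5 = 17 ballots, Grove on 8. Juniper wins 17–8.
No restaurant is unbeaten: Isola loses to Lantern; Fika loses to Isola; Lantern loses to Juniper; Juniper loses to Isola; Grove loses to Isola. In particular Isola → Juniper → Lantern → Isola is a majority cycle — no Condorcet winner exists.

none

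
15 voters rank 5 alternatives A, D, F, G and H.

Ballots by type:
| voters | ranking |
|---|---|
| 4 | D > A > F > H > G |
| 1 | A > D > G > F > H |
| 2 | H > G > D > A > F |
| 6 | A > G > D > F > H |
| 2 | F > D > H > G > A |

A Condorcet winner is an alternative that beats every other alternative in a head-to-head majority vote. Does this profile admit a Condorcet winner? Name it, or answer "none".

none

Head-to-head results (15 voters):
A vs D: 1+6 = 7 for A, 8 for D — D by 8–7.
A vs F: 13 to 2, A.
A vs G: A wins 11–4.
A vs H: 4+1+6 = 11 for A, 4 for H — A by 11–4.
D vs F: D is ranked higher on 4+1+2+6 = 13 ballots, F on 2. D wins 13–2.
D–G: G 8–7.
D vs H: D preferred on 4+1+6+2 = 13 ballots; D wins 13–2.
F vs G: F is ranked higher on 4+2 = 6 ballots, G on 9. G wins 9–6.
F vs H: F is ranked higher on 4+1+6+2 = 13 ballots, H on 2. F wins 13–2.
G vs H: H wins 8–7.
Each alternative drops at least one matchup (A loses to D; D loses to G; F loses to A; G loses to A; H loses to A); the cycle A > G > D > A rules out a Condorcet winner.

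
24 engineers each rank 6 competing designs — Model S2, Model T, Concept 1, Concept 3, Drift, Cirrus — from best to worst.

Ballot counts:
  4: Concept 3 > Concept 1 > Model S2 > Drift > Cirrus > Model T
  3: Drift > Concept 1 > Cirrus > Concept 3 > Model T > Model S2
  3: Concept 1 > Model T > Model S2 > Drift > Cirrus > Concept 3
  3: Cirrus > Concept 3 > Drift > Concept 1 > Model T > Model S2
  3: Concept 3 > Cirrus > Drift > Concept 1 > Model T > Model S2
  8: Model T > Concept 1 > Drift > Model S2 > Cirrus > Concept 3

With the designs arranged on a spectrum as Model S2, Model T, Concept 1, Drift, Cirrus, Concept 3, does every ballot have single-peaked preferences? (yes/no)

Axis positions: Model S2=1, Model T=2, Concept 1=3, Drift=4, Cirrus=5, Concept 3=6.
Faction 1: ranking walks positions 6-3-1-4-5-2; Concept 1 is ranked above Cirrus even though Cirrus lies between Concept 1 and the peak Concept 3 on the axis — preferences dip and rise again. Not single-peaked.
Faction 2 (peak Drift at position 4): ranking walks positions 4-3-5-6-2-1, expanding outward from the peak — single-peaked.
Faction 3 (peak Concept 1 at position 3): ranking walks positions 3-2-1-4-5-6, expanding outward from the peak — single-peaked.
Faction 4 (peak Cirrus at position 5): ranking walks positions 5-6-4-3-2-1, expanding outward from the peak — single-peaked.
Faction 5 (peak Concept 3 at position 6): ranking walks positions 6-5-4-3-2-1, expanding outward from the peak — single-peaked.
Faction 6 (peak Model T at position 2): ranking walks positions 2-3-4-1-5-6, expanding outward from the peak — single-peaked.
Faction 1 violates single-peakedness, so the profile is not single-peaked on this axis.

no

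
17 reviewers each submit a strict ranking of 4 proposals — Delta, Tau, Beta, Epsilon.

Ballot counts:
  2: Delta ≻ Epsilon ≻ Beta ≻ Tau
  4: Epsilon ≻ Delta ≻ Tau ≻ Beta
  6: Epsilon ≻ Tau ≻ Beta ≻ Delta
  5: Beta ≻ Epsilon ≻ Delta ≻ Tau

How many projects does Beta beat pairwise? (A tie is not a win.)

1

Beta against each rival (17 reviewers):
Beta vs Delta: Beta is ranked higher on 6+5 = 11 ballots, Delta on 6. Beta wins 11–6.
Beta vs Tau: Beta is ranked higher on 2+5 = 7 ballots, Tau on 10. Tau wins 10–7.
Beta vs Epsilon: Beta is ranked higher on 5 ballots, Epsilon on 12. Epsilon wins 12–5.
Beta beats Delta; loses to Tau, Epsilon — 1 pairwise win.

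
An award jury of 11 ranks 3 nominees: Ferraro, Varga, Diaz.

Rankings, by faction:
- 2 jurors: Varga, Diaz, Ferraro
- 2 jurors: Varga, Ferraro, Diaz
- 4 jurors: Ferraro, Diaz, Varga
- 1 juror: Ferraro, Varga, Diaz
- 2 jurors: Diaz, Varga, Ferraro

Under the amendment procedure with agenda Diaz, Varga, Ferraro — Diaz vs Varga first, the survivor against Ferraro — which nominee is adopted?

Round 1: Diaz vs Varga — 6–5, Diaz advances.
Round 2: Diaz vs Ferraro — 4–7, Ferraro advances.
The agenda winner is Ferraro.

Ferraro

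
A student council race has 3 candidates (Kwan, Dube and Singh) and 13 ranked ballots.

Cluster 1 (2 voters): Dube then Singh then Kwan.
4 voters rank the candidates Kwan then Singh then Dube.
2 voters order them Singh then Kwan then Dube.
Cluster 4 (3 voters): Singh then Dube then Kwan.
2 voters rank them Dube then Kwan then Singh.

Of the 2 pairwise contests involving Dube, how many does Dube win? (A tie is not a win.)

1

Dube against each rival (13 voters):
Dube vs Kwan: Dube wins 7–6.
Dube vs Singh: Dube preferred on 2+2 = 4 ballots; Singh wins 9–4.
Dube beats Kwan; loses to Singh — 1 pairwise win.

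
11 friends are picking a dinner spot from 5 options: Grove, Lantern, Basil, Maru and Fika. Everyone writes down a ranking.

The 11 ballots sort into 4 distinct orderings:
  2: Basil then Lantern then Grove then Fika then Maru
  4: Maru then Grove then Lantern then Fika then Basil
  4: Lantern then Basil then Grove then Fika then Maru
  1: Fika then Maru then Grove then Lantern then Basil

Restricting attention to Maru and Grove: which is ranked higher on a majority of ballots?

Ballots ranking Maru above Grove: 4 + 1 = 5.
Ballots ranking Grove above Maru: 11 − 5 = 6.
Grove wins the head-to-head 6–5.

Grove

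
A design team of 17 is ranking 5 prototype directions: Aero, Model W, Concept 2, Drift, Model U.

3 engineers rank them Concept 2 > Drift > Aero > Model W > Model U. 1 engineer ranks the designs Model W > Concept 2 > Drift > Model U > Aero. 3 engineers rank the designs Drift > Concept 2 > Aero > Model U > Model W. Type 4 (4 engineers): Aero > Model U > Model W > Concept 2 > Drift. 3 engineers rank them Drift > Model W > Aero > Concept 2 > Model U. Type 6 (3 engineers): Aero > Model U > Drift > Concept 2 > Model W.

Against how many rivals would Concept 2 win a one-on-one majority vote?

Concept 2 against each rival (17 engineers):
Concept 2 vs Aero: Aero, 10–7.
Concept 2 vs Model W: Concept 2 wins 9–8.
Concept 2 vs Drift: 8 to 9, Drift.
Concept 2–Model U: Concept 2 10–7.
Concept 2 beats Model W, Model U; loses to Aero, Drift — 2 pairwise wins.

2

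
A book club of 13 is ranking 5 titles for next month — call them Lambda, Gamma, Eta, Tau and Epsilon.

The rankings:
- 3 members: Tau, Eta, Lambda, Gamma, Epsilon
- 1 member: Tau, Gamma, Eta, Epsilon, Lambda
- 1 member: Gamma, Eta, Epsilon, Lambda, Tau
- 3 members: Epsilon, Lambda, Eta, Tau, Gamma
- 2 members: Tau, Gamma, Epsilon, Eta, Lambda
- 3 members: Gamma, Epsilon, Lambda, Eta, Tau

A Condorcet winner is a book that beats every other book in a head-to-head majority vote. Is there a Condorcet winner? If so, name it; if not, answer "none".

none

Head-to-head results (13 members):
Lambda vs Gamma: 3+3 = 6 for Lambda, 7 for Gamma — Gamma by 7–6.
Lambda vs Eta: Lambda preferred on 3+3 = 6 ballots; Eta wins 7–6.
Lambda vs Tau: Lambda is ranked higher on 1+3+3 = 7 ballots, Tau on 6. Lambda wins 7–6.
Lambda vs Epsilon: 3 for Lambda, 10 for Epsilon — Epsilon by 10–3.
Gamma vs Eta: 1+1+2+3 = 7 for Gamma, 6 for Eta — Gamma by 7–6.
Gamma vs Tau: 4 to 9, Tau.
Gamma vs Epsilon: Gamma is ranked higher on 3+1+1+2+3 = 10 ballots, Epsilon on 3. Gamma wins 10–3.
Eta vs Tau: 7 to 6, Eta.
Eta vs Epsilon: Eta preferred on 3+1+1 = 5 ballots; Epsilon wins 8–5.
Tau vs Epsilon: 3+1+2 = 6 for Tau, 7 for Epsilon — Epsilon by 7–6.
Each book drops at least one matchup (Lambda loses to Gamma; Gamma loses to Tau; Eta loses to Gamma; Tau loses to Lambda; Epsilon loses to Gamma); the cycle Lambda → Tau → Gamma → Lambda rules out a Condorcet winner.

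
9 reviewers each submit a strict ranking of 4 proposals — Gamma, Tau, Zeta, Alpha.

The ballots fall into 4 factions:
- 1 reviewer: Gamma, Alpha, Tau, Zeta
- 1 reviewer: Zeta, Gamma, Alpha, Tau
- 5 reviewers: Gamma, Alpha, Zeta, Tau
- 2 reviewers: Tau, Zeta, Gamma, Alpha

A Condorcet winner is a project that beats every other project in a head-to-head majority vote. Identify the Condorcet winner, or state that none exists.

Gamma

Head-to-head results (9 reviewers):
Gamma vs Tau: Gamma, 7–2.
Gamma vs Zeta: Gamma wins 6–3.
Gamma–Alpha: Gamma 9–0.
Tau vs Zeta: Zeta, 6–3.
Tau vs Alpha: Alpha wins 7–2.
Zeta–Alpha: Alpha 6–3.
Gamma defeats every rival head-to-head and is the Condorcet winner.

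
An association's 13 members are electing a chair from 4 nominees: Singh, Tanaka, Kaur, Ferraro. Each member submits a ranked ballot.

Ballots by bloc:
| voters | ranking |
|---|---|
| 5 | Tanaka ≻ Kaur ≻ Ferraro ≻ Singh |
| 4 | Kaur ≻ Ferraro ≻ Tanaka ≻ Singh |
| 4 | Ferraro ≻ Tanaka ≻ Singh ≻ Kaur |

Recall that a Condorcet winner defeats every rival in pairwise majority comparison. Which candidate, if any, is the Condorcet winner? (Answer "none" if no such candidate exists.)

Head-to-head results (13 voters):
Singh vs Tanaka: 0 to 13, Tanaka.
Singh vs Kaur: Kaur, 9–4.
Singh–Ferraro: Ferraro 13–0.
Tanaka vs Kaur: Tanaka, 9–4.
Tanaka vs Ferraro: Ferraro, 8–5.
Kaur vs Ferraro: Kaur is ranked higher on 5+4 = 9 ballots, Ferraro on 4. Kaur wins 9–4.
Each candidate drops at least one matchup (Singh loses to Tanaka; Tanaka loses to Ferraro; Kaur loses to Tanaka; Ferraro loses to Kaur); the cycle Tanaka → Kaur → Ferraro → Tanaka rules out a Condorcet winner.

none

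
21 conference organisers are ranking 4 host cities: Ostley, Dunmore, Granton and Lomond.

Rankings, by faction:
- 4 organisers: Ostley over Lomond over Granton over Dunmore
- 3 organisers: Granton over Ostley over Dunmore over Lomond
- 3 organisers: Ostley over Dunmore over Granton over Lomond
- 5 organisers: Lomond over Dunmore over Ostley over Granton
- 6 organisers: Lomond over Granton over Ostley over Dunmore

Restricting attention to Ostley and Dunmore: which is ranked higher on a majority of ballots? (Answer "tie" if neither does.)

Ballots ranking Ostley above Dunmore: 4 + 3 + 3 + 6 = 16.
Ballots ranking Dunmore above Ostley: 21 − 16 = 5.
Ostley wins the head-to-head 16–5.

Ostley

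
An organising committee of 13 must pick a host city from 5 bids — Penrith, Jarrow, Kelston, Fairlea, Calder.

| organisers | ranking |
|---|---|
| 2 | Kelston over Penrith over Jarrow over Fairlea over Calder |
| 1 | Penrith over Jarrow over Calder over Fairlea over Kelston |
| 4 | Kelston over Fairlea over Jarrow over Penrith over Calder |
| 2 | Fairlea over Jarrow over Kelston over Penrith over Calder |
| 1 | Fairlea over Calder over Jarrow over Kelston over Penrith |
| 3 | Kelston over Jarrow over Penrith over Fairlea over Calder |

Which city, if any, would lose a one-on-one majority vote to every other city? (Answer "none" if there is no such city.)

Calder

Head-to-head results (13 organisers):
Penrith vs Jarrow: Jarrow wins 10–3.
Penrith vs Kelston: Kelston wins 12–1.
Penrith vs Fairlea: 6 to 7, Fairlea.
Penrith vs Calder: Penrith is ranked higher on 2+1+4+2+3 = 12 ballots, Calder on 1. Penrith wins 12–1.
Jarrow vs Kelston: 1+2+1 = 4 for Jarrow, 9 for Kelston — Kelston by 9–4.
Jarrow vs Fairlea: Fairlea, 7–6.
Jarrow vs Calder: 12 to 1, Jarrow.
Kelston–Fairlea: Kelston 9–4.
Kelston vs Calder: Kelston, 11–2.
Fairlea vs Calder: Fairlea, 12–1.
Calder loses to every other city — it is the Condorcet loser.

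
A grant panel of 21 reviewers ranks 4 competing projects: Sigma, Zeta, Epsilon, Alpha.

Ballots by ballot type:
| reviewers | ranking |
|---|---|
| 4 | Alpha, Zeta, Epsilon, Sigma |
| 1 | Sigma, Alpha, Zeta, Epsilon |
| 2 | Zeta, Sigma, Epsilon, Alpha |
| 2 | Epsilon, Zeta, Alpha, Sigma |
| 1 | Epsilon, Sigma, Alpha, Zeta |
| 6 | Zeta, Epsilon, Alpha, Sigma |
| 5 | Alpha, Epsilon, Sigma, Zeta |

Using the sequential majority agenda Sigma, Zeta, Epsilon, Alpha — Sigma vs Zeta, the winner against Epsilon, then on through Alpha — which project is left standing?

Alpha

Round 1: Sigma vs Zeta — 7–14, Zeta advances.
Round 2: Zeta vs Epsilon — 13–8, Zeta advances.
Round 3: Zeta vs Alpha — 10–11, Alpha advances.
The agenda winner is Alpha.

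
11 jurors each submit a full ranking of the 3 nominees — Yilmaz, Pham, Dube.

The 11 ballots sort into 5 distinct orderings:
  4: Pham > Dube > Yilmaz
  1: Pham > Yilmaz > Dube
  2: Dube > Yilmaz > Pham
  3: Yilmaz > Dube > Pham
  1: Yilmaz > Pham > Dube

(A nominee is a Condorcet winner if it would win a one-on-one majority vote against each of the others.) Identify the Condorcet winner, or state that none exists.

Check each pair by majority over 11 ballots:
Yilmaz vs Pham: Yilmaz wins 6–5.
Yilmaz vs Dube: Dube, 6–5.
Pham vs Dube: Pham wins 6–5.
Each nominee drops at least one matchup (Yilmaz loses to Dube; Pham loses to Yilmaz; Dube loses to Pham); the cycle Yilmaz beats Pham beats Dube beats Yilmaz rules out a Condorcet winner.

none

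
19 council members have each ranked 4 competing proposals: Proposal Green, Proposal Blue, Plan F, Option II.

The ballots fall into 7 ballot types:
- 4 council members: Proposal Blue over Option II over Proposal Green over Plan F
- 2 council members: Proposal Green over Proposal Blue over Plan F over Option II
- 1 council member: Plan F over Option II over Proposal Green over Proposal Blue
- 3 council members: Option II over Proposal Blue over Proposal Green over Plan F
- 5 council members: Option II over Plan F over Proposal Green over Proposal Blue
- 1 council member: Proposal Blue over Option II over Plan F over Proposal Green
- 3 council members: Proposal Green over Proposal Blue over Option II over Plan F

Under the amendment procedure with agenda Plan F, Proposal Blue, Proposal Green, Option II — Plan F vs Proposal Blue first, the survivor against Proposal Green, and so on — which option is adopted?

Option II

Round 1: Plan F vs Proposal Blue — 6–13, Proposal Blue advances.
Round 2: Proposal Blue vs Proposal Green — 8–11, Proposal Green advances.
Round 3: Proposal Green vs Option II — 5–14, Option II advances.
The agenda winner is Option II.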